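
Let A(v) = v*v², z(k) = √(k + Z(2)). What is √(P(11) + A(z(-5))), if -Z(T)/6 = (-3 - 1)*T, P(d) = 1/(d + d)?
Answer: √(22 + 20812*√43)/22 ≈ 16.793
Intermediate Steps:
P(d) = 1/(2*d)
Z(T) = 24*T (Z(T) = -6*(-3 - 1)*T = -(-24)*T = 24*T)
z(k) = √(48 + k) (z(k) = √(k + 24*2) = √(k + 48) = √(48 + k))
A(v) = v³
√(P(11) + A(z(-5))) = √((½)/11 + (√(48 - 5))³) = √((½)*(1/11) + (√43)³) = √(1/22 + 43*√43)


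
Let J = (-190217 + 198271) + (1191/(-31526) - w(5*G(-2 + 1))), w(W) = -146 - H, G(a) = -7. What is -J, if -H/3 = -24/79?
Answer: -20424718583/2490554 ≈ -8200.9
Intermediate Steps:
H = 72/79 (H = -(-72)/79 = -3*(-24/79) = 72/79 ≈ 0.91139)
w(W) = -11606/79 (w(W) = -146 - 1*72/79 = -146 - 72/79 = -11606/79)
J = 20424718583/2490554 (J = (-190217 + 198271) + (1191/(-31526) - 1*(-11606/79)) = 8054 + (1191*(-1/31526) + 11606/79) = 8054 + (-1191/31526 + 11606/79) = 8054 + 365796667/2490554 = 20424718583/2490554 ≈ 8200.9)
-J = -1*20424718583/2490554 = -20424718583/2490554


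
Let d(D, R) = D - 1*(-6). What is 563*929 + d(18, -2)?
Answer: 523051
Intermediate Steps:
d(D, R) = 6 + D (d(D, R) = D + 6 = 6 + D)
563*929 + d(18, -2) = 563*929 + (6 + 18) = 523027 + 24 = 523051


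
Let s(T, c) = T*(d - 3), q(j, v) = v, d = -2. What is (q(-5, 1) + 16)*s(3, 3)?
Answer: -255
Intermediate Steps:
s(T, c) = -5*T (s(T, c) = T*(-2 - 3) = T*(-5) = -5*T)
(q(-5, 1) + 16)*s(3, 3) = (1 + 16)*(-5*3) = 17*(-15) = -255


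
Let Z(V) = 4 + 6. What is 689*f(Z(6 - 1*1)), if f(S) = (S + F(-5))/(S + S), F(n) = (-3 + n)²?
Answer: 25493/10 ≈ 2549.3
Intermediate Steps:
Z(V) = 10
f(S) = (64 + S)/(2*S) (f(S) = (S + (-3 - 5)²)/(S + S) = (S + (-8)²)/((2*S)) = (S + 64)*(1/(2*S)) = (64 + S)*(1/(2*S)) = (64 + S)/(2*S))
689*f(Z(6 - 1*1)) = 689*((½)*(64 + 10)/10) = 689*((½)*(⅒)*74) = 689*(37/10) = 25493/10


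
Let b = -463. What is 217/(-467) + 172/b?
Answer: -180795/216221 ≈ -0.83616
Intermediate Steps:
217/(-467) + 172/b = 217/(-467) + 172/(-463) = 217*(-1/467) + 172*(-1/463) = -217/467 - 172/463 = -180795/216221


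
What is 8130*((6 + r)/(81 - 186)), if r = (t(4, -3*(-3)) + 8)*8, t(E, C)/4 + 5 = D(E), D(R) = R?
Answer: -20596/7 ≈ -2942.3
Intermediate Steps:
t(E, C) = -20 + 4*E
r = 32 (r = ((-20 + 4*4) + 8)*8 = ((-20 + 16) + 8)*8 = (-4 + 8)*8 = 4*8 = 32)
8130*((6 + r)/(81 - 186)) = 8130*((6 + 32)/(81 - 186)) = 8130*(38/(-105)) = 8130*(38*(-1/105)) = 8130*(-38/105) = -20596/7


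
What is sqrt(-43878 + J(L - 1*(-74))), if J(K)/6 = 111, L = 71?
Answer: 2*I*sqrt(10803) ≈ 207.88*I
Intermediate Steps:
J(K) = 666 (J(K) = 6*111 = 666)
sqrt(-43878 + J(L - 1*(-74))) = sqrt(-43878 + 666) = sqrt(-43212) = 2*I*sqrt(10803)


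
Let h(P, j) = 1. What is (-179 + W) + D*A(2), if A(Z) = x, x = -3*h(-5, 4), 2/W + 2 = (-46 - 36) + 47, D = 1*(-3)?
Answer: -6292/37 ≈ -170.05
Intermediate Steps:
D = -3
W = -2/37 (W = 2/(-2 + ((-46 - 36) + 47)) = 2/(-2 + (-82 + 47)) = 2/(-2 - 35) = 2/(-37) = 2*(-1/37) = -2/37 ≈ -0.054054)
x = -3 (x = -3*1 = -3)
A(Z) = -3
(-179 + W) + D*A(2) = (-179 - 2/37) - 3*(-3) = -6625/37 + 9 = -6292/37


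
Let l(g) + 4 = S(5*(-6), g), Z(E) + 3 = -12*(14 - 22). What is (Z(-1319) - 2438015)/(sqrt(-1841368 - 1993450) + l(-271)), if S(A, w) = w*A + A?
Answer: -9868708256/34690017 + 1218961*I*sqrt(3834818)/34690017 ≈ -284.48 + 68.811*I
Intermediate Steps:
Z(E) = 93 (Z(E) = -3 - 12*(14 - 22) = -3 - 12*(-8) = -3 + 96 = 93)
S(A, w) = A + A*w (S(A, w) = A*w + A = A + A*w)
l(g) = -34 - 30*g (l(g) = -4 + (5*(-6))*(1 + g) = -4 - 30*(1 + g) = -4 + (-30 - 30*g) = -34 - 30*g)
(Z(-1319) - 2438015)/(sqrt(-1841368 - 1993450) + l(-271)) = (93 - 2438015)/(sqrt(-1841368 - 1993450) + (-34 - 30*(-271))) = -2437922/(sqrt(-3834818) + (-34 + 8130)) = -2437922/(I*sqrt(3834818) + 8096) = -2437922/(8096 + I*sqrt(3834818))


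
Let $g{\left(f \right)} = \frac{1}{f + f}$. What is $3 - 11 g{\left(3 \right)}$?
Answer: $\frac{7}{6} \approx 1.1667$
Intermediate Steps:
$g{\left(f \right)} = \frac{1}{2 f}$
$3 - 11 g{\left(3 \right)} = 3 - 11 \frac{1}{2 \cdot 3} = 3 - 11 \cdot \frac{1}{2} \cdot \frac{1}{3} = 3 - \frac{11}{6} = \frac{7}{6}$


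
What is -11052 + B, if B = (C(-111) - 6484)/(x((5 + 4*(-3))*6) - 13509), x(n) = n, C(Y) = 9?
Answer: -149759177/13551 ≈ -11052.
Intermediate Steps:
B = 6475/13551 (B = (9 - 6484)/((5 + 4*(-3))*6 - 13509) = -6475/((5 - 12)*6 - 13509) = -6475/(-7*6 - 13509) = -6475/(-42 - 13509) = -6475/(-13551) = -6475*(-1/13551) = 6475/13551 ≈ 0.47782)
-11052 + B = -11052 + 6475/13551 = -149759177/13551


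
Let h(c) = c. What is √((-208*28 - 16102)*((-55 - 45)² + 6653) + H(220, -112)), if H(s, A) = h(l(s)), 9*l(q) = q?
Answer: I*√3286202882/3 ≈ 19108.0*I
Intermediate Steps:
l(q) = q/9
H(s, A) = s/9
√((-208*28 - 16102)*((-55 - 45)² + 6653) + H(220, -112)) = √((-208*28 - 16102)*((-55 - 45)² + 6653) + (⅑)*220) = √((-5824 - 16102)*((-100)² + 6653) + 220/9) = √(-21926*(10000 + 6653) + 220/9) = √(-21926*16653 + 220/9) = √(-365133678 + 220/9) = √(-3286202882/9) = I*√3286202882/3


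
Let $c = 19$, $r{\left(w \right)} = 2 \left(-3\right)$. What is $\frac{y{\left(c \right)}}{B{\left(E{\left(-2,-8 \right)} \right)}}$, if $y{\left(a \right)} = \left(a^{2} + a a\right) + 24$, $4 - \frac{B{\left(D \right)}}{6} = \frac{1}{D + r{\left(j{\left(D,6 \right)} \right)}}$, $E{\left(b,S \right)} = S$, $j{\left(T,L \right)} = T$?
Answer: $\frac{5222}{171} \approx 30.538$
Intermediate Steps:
$r{\left(w \right)} = -6$
$B{\left(D \right)} = 24 - \frac{6}{-6 + D}$ ($B{\left(D \right)} = 24 - \frac{6}{D - 6} = 24 - \frac{6}{-6 + D}$)
$y{\left(a \right)} = 24 + 2 a^{2}$ ($y{\left(a \right)} = \left(a^{2} + a^{2}\right) + 24 = 2 a^{2} + 24 = 24 + 2 a^{2}$)
$\frac{y{\left(c \right)}}{B{\left(E{\left(-2,-8 \right)} \right)}} = \frac{24 + 2 \cdot 19^{2}}{6 \frac{1}{-6 - 8} \left(-25 + 4 \left(-8\right)\right)} = \frac{24 + 2 \cdot 361}{6 \frac{1}{-14} \left(-25 - 32\right)} = \frac{24 + 722}{6 \left(- \frac{1}{14}\right) \left(-57\right)} = \frac{746}{\frac{171}{7}} = 746 \cdot \frac{7}{171} = \frac{5222}{171}$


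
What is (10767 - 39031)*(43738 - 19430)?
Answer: -687041312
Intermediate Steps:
(10767 - 39031)*(43738 - 19430) = -28264*24308 = -687041312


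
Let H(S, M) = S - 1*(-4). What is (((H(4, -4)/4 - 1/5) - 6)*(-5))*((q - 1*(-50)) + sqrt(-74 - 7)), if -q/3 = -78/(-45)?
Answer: 4704/5 + 189*I ≈ 940.8 + 189.0*I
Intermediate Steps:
H(S, M) = 4 + S (H(S, M) = S + 4 = 4 + S)
q = -26/5 (q = -(-234)/(-45) = -(-234)*(-1)/45 = -3*26/15 = -26/5 ≈ -5.2000)
(((H(4, -4)/4 - 1/5) - 6)*(-5))*((q - 1*(-50)) + sqrt(-74 - 7)) = ((((4 + 4)/4 - 1/5) - 6)*(-5))*((-26/5 - 1*(-50)) + sqrt(-74 - 7)) = (((8*(1/4) - 1*1/5) - 6)*(-5))*((-26/5 + 50) + sqrt(-81)) = (((2 - 1/5) - 6)*(-5))*(224/5 + 9*I) = ((9/5 - 6)*(-5))*(224/5 + 9*I) = (-21/5*(-5))*(224/5 + 9*I) = 21*(224/5 + 9*I) = 4704/5 + 189*I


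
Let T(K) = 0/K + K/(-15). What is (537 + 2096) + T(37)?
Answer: 39458/15 ≈ 2630.5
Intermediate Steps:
T(K) = -K/15 (T(K) = 0 + K*(-1/15) = 0 - K/15 = -K/15)
(537 + 2096) + T(37) = (537 + 2096) - 1/15*37 = 2633 - 37/15 = 39458/15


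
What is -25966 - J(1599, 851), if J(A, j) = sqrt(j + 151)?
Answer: -25966 - sqrt(1002) ≈ -25998.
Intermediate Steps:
J(A, j) = sqrt(151 + j)
-25966 - J(1599, 851) = -25966 - sqrt(151 + 851) = -25966 - sqrt(1002)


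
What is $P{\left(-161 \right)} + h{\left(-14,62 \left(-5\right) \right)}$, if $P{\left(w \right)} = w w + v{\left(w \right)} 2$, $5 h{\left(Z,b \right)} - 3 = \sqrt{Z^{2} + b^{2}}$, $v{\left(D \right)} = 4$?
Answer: $\frac{129648}{5} + \frac{2 \sqrt{24074}}{5} \approx 25992.0$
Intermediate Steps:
$h{\left(Z,b \right)} = \frac{3}{5} + \frac{\sqrt{Z^{2} + b^{2}}}{5}$
$P{\left(w \right)} = 8 + w^{2}$ ($P{\left(w \right)} = w w + 4 \cdot 2 = w^{2} + 8 = 8 + w^{2}$)
$P{\left(-161 \right)} + h{\left(-14,62 \left(-5\right) \right)} = \left(8 + \left(-161\right)^{2}\right) + \left(\frac{3}{5} + \frac{\sqrt{\left(-14\right)^{2} + \left(62 \left(-5\right)\right)^{2}}}{5}\right) = \left(8 + 25921\right) + \left(\frac{3}{5} + \frac{\sqrt{196 + \left(-310\right)^{2}}}{5}\right) = 25929 + \left(\frac{3}{5} + \frac{\sqrt{196 + 96100}}{5}\right) = 25929 + \left(\frac{3}{5} + \frac{\sqrt{96296}}{5}\right) = 25929 + \left(\frac{3}{5} + \frac{2 \sqrt{24074}}{5}\right) = \frac{129648}{5} + \frac{2 \sqrt{24074}}{5}$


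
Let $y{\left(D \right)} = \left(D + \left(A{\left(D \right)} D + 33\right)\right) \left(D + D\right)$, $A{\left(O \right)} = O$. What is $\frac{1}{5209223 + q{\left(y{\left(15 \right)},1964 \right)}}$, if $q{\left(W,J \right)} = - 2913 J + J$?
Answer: $- \frac{1}{509945} \approx -1.961 \cdot 10^{-6}$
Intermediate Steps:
$y{\left(D \right)} = 2 D \left(33 + D + D^{2}\right)$ ($y{\left(D \right)} = \left(D + \left(D D + 33\right)\right) \left(D + D\right) = \left(D + \left(D^{2} + 33\right)\right) 2 D = \left(D + \left(33 + D^{2}\right)\right) 2 D = \left(33 + D + D^{2}\right) 2 D = 2 D \left(33 + D + D^{2}\right)$)
$q{\left(W,J \right)} = - 2912 J$
$\frac{1}{5209223 + q{\left(y{\left(15 \right)},1964 \right)}} = \frac{1}{5209223 - 5719168} = \frac{1}{-509945} = - \frac{1}{509945}$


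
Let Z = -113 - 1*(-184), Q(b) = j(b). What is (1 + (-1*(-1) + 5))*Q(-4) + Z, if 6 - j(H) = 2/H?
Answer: 233/2 ≈ 116.50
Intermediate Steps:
j(H) = 6 - 2/H
Q(b) = 6 - 2/b
Z = 71 (Z = -113 + 184 = 71)
(1 + (-1*(-1) + 5))*Q(-4) + Z = (1 + (-1*(-1) + 5))*(6 - 2/(-4)) + 71 = (1 + (1 + 5))*(6 - 2*(-1/4)) + 71 = (1 + 6)*(6 + 1/2) + 71 = 7*(13/2) + 71 = 91/2 + 71 = 233/2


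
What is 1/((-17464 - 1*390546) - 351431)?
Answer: -1/759441 ≈ -1.3168e-6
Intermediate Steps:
1/((-17464 - 1*390546) - 351431) = 1/((-17464 - 390546) - 351431) = 1/(-408010 - 351431) = 1/(-759441) = -1/759441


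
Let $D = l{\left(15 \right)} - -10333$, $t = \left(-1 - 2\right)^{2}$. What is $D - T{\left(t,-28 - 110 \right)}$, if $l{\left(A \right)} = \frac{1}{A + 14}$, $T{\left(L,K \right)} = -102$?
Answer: $\frac{302616}{29} \approx 10435.0$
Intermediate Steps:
$t = 9$ ($t = \left(-3\right)^{2} = 9$)
$l{\left(A \right)} = \frac{1}{14 + A}$
$D = \frac{299658}{29}$ ($D = \frac{1}{14 + 15} - -10333 = \frac{1}{29} + 10333 = \frac{299658}{29} \approx 10333.0$)
$D - T{\left(t,-28 - 110 \right)} = \frac{299658}{29} - -102 = \frac{299658}{29} + 102 = \frac{302616}{29}$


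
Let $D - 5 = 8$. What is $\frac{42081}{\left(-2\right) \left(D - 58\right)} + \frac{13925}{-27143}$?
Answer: $\frac{380317111}{814290} \approx 467.05$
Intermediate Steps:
$D = 13$ ($D = 5 + 8 = 13$)
$\frac{42081}{\left(-2\right) \left(D - 58\right)} + \frac{13925}{-27143} = \frac{42081}{\left(-2\right) \left(13 - 58\right)} + \frac{13925}{-27143} = \frac{42081}{\left(-2\right) \left(-45\right)} + 13925 \left(- \frac{1}{27143}\right) = \frac{42081}{90} - \frac{13925}{27143} = 42081 \cdot \frac{1}{90} - \frac{13925}{27143} = \frac{14027}{30} - \frac{13925}{27143} = \frac{380317111}{814290}$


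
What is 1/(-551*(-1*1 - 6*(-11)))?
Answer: -1/35815 ≈ -2.7921e-5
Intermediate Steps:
1/(-551*(-1*1 - 6*(-11))) = 1/(-551*(-1 + 66)) = 1/(-551*65) = 1/(-35815) = -1/35815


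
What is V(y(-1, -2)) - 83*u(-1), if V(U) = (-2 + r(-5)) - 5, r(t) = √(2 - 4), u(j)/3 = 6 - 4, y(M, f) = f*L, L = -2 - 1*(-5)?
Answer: -505 + I*√2 ≈ -505.0 + 1.4142*I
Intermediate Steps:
L = 3 (L = -2 + 5 = 3)
y(M, f) = 3*f (y(M, f) = f*3 = 3*f)
u(j) = 6 (u(j) = 3*(6 - 4) = 3*2 = 6)
r(t) = I*√2 (r(t) = √(-2) = I*√2)
V(U) = -7 + I*√2 (V(U) = (-2 + I*√2) - 5 = -7 + I*√2)
V(y(-1, -2)) - 83*u(-1) = (-7 + I*√2) - 83*6 = (-7 + I*√2) - 498 = -505 + I*√2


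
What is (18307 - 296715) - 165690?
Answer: -444098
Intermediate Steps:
(18307 - 296715) - 165690 = -278408 - 165690 = -444098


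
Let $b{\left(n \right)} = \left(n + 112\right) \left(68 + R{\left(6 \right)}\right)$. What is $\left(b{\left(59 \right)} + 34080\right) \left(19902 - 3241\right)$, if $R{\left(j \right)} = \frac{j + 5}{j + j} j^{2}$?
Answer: $855559011$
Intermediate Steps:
$R{\left(j \right)} = \frac{j \left(5 + j\right)}{2}$ ($R{\left(j \right)} = \frac{5 + j}{2 j} j^{2} = \frac{j \left(5 + j\right)}{2}$)
$b{\left(n \right)} = 11312 + 101 n$ ($b{\left(n \right)} = \left(n + 112\right) \left(68 + \frac{1}{2} \cdot 6 \left(5 + 6\right)\right) = \left(112 + n\right) \left(68 + \frac{1}{2} \cdot 6 \cdot 11\right) = \left(112 + n\right) \left(68 + 33\right) = \left(112 + n\right) 101 = 11312 + 101 n$)
$\left(b{\left(59 \right)} + 34080\right) \left(19902 - 3241\right) = \left(\left(11312 + 101 \cdot 59\right) + 34080\right) \left(19902 - 3241\right) = \left(\left(11312 + 5959\right) + 34080\right) 16661 = \left(17271 + 34080\right) 16661 = 51351 \cdot 16661 = 855559011$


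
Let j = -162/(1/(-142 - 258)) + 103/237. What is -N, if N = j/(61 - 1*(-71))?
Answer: -15357703/31284 ≈ -490.91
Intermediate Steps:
j = 15357703/237 (j = -162/(1/(-400)) + 103*(1/237) = -162/(-1/400) + 103/237 = -162*(-400) + 103/237 = 64800 + 103/237 = 15357703/237 ≈ 64800.)
N = 15357703/31284 (N = 15357703/(237*(61 - 1*(-71))) = 15357703/(237*(61 + 71)) = (15357703/237)/132 = (15357703/237)*(1/132) = 15357703/31284 ≈ 490.91)
-N = -1*15357703/31284 = -15357703/31284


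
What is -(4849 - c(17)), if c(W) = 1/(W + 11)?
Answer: -135771/28 ≈ -4849.0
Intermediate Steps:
c(W) = 1/(11 + W)
-(4849 - c(17)) = -(4849 - 1/(11 + 17)) = -(4849 - 1/28) = -1*135771/28 = -135771/28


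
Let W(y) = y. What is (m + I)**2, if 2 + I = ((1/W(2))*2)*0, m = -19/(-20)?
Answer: 441/400 ≈ 1.1025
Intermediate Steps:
m = 19/20 (m = -19*(-1/20) = 19/20 ≈ 0.95000)
I = -2 (I = -2 + ((1/2)*2)*0 = -2 + 1*0 = -2 + 0 = -2)
(m + I)**2 = (19/20 - 2)**2 = (-21/20)**2 = 441/400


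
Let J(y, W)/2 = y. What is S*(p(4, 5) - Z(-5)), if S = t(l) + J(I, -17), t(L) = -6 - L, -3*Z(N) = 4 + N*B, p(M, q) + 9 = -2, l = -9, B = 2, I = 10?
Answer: -299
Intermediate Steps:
J(y, W) = 2*y
p(M, q) = -11 (p(M, q) = -9 - 2 = -11)
Z(N) = -4/3 - 2*N/3 (Z(N) = -(4 + N*2)/3 = -(4 + 2*N)/3 = -4/3 - 2*N/3)
S = 23 (S = (-6 - 1*(-9)) + 2*10 = (-6 + 9) + 20 = 3 + 20 = 23)
S*(p(4, 5) - Z(-5)) = 23*(-11 - (-4/3 - ⅔*(-5))) = 23*(-11 - (-4/3 + 10/3)) = 23*(-11 - 1*2) = 23*(-11 - 2) = 23*(-13) = -299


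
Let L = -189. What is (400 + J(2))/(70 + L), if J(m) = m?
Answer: -402/119 ≈ -3.3782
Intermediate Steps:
(400 + J(2))/(70 + L) = (400 + 2)/(70 - 189) = 402/(-119) = 402*(-1/119) = -402/119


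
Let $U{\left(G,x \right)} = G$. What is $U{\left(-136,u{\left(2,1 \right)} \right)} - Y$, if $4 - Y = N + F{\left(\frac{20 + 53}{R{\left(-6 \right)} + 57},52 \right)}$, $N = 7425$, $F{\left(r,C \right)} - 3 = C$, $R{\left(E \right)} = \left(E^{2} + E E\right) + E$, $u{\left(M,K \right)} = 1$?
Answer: $7340$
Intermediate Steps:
$R{\left(E \right)} = E + 2 E^{2}$ ($R{\left(E \right)} = \left(E^{2} + E^{2}\right) + E = 2 E^{2} + E = E + 2 E^{2}$)
$F{\left(r,C \right)} = 3 + C$
$Y = -7476$ ($Y = 4 - \left(7425 + \left(3 + 52\right)\right) = 4 - \left(7425 + 55\right) = 4 - 7480 = -7476$)
$U{\left(-136,u{\left(2,1 \right)} \right)} - Y = -136 - -7476 = -136 + 7476 = 7340$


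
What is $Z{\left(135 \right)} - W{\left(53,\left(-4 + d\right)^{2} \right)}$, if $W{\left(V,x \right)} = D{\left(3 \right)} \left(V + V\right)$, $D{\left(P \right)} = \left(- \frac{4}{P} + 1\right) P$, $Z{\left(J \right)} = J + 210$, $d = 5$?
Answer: $451$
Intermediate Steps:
$Z{\left(J \right)} = 210 + J$
$D{\left(P \right)} = P \left(1 - \frac{4}{P}\right)$ ($D{\left(P \right)} = \left(1 - \frac{4}{P}\right) P = P \left(1 - \frac{4}{P}\right)$)
$W{\left(V,x \right)} = - 2 V$ ($W{\left(V,x \right)} = \left(-4 + 3\right) \left(V + V\right) = - 2 V$)
$Z{\left(135 \right)} - W{\left(53,\left(-4 + d\right)^{2} \right)} = \left(210 + 135\right) - \left(-2\right) 53 = 345 - -106 = 345 + 106 = 451$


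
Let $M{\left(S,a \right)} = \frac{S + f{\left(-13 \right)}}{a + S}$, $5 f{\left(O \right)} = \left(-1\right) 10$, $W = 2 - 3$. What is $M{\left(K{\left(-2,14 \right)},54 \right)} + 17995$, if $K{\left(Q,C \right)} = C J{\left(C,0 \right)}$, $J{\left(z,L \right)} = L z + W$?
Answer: $\frac{89973}{5} \approx 17995.0$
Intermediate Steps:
$W = -1$
$J{\left(z,L \right)} = -1 + L z$ ($J{\left(z,L \right)} = L z - 1 = -1 + L z$)
$f{\left(O \right)} = -2$ ($f{\left(O \right)} = \frac{\left(-1\right) 10}{5} = \frac{1}{5} \left(-10\right) = -2$)
$K{\left(Q,C \right)} = - C$ ($K{\left(Q,C \right)} = C \left(-1 + 0 C\right) = C \left(-1 + 0\right) = C \left(-1\right) = - C$)
$M{\left(S,a \right)} = \frac{-2 + S}{S + a}$ ($M{\left(S,a \right)} = \frac{S - 2}{a + S} = \frac{-2 + S}{S + a}$)
$M{\left(K{\left(-2,14 \right)},54 \right)} + 17995 = \frac{-2 - 14}{\left(-1\right) 14 + 54} + 17995 = \frac{-2 - 14}{-14 + 54} + 17995 = \frac{1}{40} \left(-16\right) + 17995 = - \frac{2}{5} + 17995 = \frac{89973}{5}$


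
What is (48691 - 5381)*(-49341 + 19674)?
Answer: -1284877770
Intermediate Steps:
(48691 - 5381)*(-49341 + 19674) = 43310*(-29667) = -1284877770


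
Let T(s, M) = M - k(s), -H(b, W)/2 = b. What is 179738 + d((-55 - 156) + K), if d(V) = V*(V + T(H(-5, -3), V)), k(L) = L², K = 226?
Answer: 178688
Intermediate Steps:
H(b, W) = -2*b
T(s, M) = M - s²
d(V) = V*(-100 + 2*V) (d(V) = V*(V + (V - (-2*(-5))²)) = V*(V + (V - 1*10²)) = V*(V + (V - 1*100)) = V*(V + (V - 100)) = V*(V + (-100 + V)) = V*(-100 + 2*V))
179738 + d((-55 - 156) + K) = 179738 + 2*((-55 - 156) + 226)*(-50 + ((-55 - 156) + 226)) = 179738 + 2*(-211 + 226)*(-50 + (-211 + 226)) = 179738 + 2*15*(-50 + 15) = 179738 + 2*15*(-35) = 179738 - 1050 = 178688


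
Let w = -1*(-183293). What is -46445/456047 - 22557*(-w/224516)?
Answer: 1885534227399827/102389848252 ≈ 18415.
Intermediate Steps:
w = 183293
-46445/456047 - 22557*(-w/224516) = -46445/456047 - 22557/((-224516/183293)) = -46445*1/456047 - 22557/((-224516*1/183293)) = -46445/456047 - 22557/(-224516/183293) = -46445/456047 - 22557*(-183293/224516) = -46445/456047 + 4134540201/224516 = 1885534227399827/102389848252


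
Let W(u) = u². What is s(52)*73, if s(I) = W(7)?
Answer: 3577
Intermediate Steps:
s(I) = 49 (s(I) = 7² = 49)
s(52)*73 = 49*73 = 3577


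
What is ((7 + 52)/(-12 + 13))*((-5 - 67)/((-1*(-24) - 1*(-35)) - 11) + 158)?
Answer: 18467/2 ≈ 9233.5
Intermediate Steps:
((7 + 52)/(-12 + 13))*((-5 - 67)/((-1*(-24) - 1*(-35)) - 11) + 158) = (59/1)*(-72/((24 + 35) - 11) + 158) = (59*1)*(-72/(59 - 11) + 158) = 59*(-72/48 + 158) = 59*(-72*1/48 + 158) = 59*(-3/2 + 158) = 59*(313/2) = 18467/2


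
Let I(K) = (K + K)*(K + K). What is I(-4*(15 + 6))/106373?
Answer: 28224/106373 ≈ 0.26533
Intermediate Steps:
I(K) = 4*K**2 (I(K) = (2*K)*(2*K) = 4*K**2)
I(-4*(15 + 6))/106373 = (4*(-4*(15 + 6))**2)/106373 = (4*(-4*21)**2)*(1/106373) = (4*(-84)**2)*(1/106373) = (4*7056)*(1/106373) = 28224*(1/106373) = 28224/106373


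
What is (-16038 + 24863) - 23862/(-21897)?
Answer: 64421629/7299 ≈ 8826.1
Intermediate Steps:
(-16038 + 24863) - 23862/(-21897) = 8825 - 23862*(-1)/21897 = 8825 - 1*(-7954/7299) = 8825 + 7954/7299 = 64421629/7299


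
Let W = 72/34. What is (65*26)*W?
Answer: 60840/17 ≈ 3578.8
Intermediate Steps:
W = 36/17 (W = 72*(1/34) = 36/17 ≈ 2.1176)
(65*26)*W = (65*26)*(36/17) = 1690*(36/17) = 60840/17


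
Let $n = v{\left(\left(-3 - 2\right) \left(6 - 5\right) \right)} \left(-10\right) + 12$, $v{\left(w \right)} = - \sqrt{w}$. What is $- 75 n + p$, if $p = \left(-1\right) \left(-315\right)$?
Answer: $-585 - 750 i \sqrt{5} \approx -585.0 - 1677.1 i$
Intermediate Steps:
$n = 12 + 10 i \sqrt{5}$ ($n = - \sqrt{\left(-3 - 2\right) \left(6 - 5\right)} \left(-10\right) + 12 = - \sqrt{\left(-5\right) 1} \left(-10\right) + 12 = - \sqrt{-5} \left(-10\right) + 12 = - i \sqrt{5} \left(-10\right) + 12 = 10 i \sqrt{5} + 12 = 12 + 10 i \sqrt{5} \approx 12.0 + 22.361 i$)
$p = 315$
$- 75 n + p = - 75 \left(12 + 10 i \sqrt{5}\right) + 315 = \left(-900 - 750 i \sqrt{5}\right) + 315 = -585 - 750 i \sqrt{5}$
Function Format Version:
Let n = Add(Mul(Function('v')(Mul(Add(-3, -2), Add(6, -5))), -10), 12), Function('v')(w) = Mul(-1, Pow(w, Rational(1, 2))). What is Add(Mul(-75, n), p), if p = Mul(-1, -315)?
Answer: Add(-585, Mul(-750, I, Pow(5, Rational(1, 2)))) ≈ Add(-585.00, Mul(-1677.1, I))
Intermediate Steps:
n = Add(12, Mul(10, I, Pow(5, Rational(1, 2)))) (n = Add(Mul(Mul(-1, Pow(Mul(Add(-3, -2), Add(6, -5)), Rational(1, 2))), -10), 12) = Add(Mul(Mul(-1, Pow(Mul(-5, 1), Rational(1, 2))), -10), 12) = Add(Mul(Mul(-1, Pow(-5, Rational(1, 2))), -10), 12) = Add(Mul(Mul(-1, Mul(I, Pow(5, Rational(1, 2)))), -10), 12) = Add(Mul(Mul(-1, I, Pow(5, Rational(1, 2))), -10), 12) = Add(Mul(10, I, Pow(5, Rational(1, 2))), 12) = Add(12, Mul(10, I, Pow(5, Rational(1, 2)))) ≈ Add(12.000, Mul(22.361, I)))
p = 315
Add(Mul(-75, n), p) = Add(Mul(-75, Add(12, Mul(10, I, Pow(5, Rational(1, 2))))), 315) = Add(Add(-900, Mul(-750, I, Pow(5, Rational(1, 2)))), 315) = Add(-585, Mul(-750, I, Pow(5, Rational(1, 2))))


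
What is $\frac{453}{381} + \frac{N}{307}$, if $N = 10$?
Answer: $\frac{47627}{38989} \approx 1.2215$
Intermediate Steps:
$\frac{453}{381} + \frac{N}{307} = \frac{453}{381} + \frac{10}{307} = 453 \cdot \frac{1}{381} + 10 \cdot \frac{1}{307} = \frac{151}{127} + \frac{10}{307} = \frac{47627}{38989}$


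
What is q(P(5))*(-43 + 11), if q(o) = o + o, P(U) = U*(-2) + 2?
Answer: 512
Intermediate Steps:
P(U) = 2 - 2*U (P(U) = -2*U + 2 = 2 - 2*U)
q(o) = 2*o
q(P(5))*(-43 + 11) = (2*(2 - 2*5))*(-43 + 11) = (2*(2 - 10))*(-32) = (2*(-8))*(-32) = -16*(-32) = 512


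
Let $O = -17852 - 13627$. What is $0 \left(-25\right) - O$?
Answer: $31479$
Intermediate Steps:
$O = -31479$ ($O = -17852 - 13627 = -31479$)
$0 \left(-25\right) - O = 0 \left(-25\right) - -31479 = 0 + 31479 = 31479$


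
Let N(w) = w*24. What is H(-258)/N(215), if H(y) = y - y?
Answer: 0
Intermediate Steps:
H(y) = 0
N(w) = 24*w
H(-258)/N(215) = 0/((24*215)) = 0/5160 = 0*(1/5160) = 0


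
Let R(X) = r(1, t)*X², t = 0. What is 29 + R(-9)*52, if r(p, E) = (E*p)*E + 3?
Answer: 12665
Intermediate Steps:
r(p, E) = 3 + p*E² (r(p, E) = p*E² + 3 = 3 + p*E²)
R(X) = 3*X² (R(X) = (3 + 1*0²)*X² = (3 + 1*0)*X² = (3 + 0)*X² = 3*X²)
29 + R(-9)*52 = 29 + (3*(-9)²)*52 = 29 + (3*81)*52 = 29 + 243*52 = 29 + 12636 = 12665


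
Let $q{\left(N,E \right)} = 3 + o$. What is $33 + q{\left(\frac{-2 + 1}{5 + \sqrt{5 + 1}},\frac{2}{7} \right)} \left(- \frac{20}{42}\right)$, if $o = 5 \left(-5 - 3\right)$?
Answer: $\frac{1063}{21} \approx 50.619$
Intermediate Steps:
$o = -40$ ($o = 5 \left(-8\right) = -40$)
$q{\left(N,E \right)} = -37$ ($q{\left(N,E \right)} = 3 - 40 = -37$)
$33 + q{\left(\frac{-2 + 1}{5 + \sqrt{5 + 1}},\frac{2}{7} \right)} \left(- \frac{20}{42}\right) = 33 - 37 \left(- \frac{20}{42}\right) = 33 - 37 \left(\left(-20\right) \frac{1}{42}\right) = 33 - - \frac{370}{21} = 33 + \frac{370}{21} = \frac{1063}{21}$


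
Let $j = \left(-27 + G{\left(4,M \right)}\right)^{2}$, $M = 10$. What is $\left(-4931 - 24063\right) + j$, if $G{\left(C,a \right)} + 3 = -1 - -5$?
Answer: $-28318$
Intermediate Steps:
$G{\left(C,a \right)} = 1$ ($G{\left(C,a \right)} = -3 - -4 = -3 + \left(-1 + 5\right) = -3 + 4 = 1$)
$j = 676$ ($j = \left(-27 + 1\right)^{2} = \left(-26\right)^{2} = 676$)
$\left(-4931 - 24063\right) + j = \left(-4931 - 24063\right) + 676 = -28994 + 676 = -28318$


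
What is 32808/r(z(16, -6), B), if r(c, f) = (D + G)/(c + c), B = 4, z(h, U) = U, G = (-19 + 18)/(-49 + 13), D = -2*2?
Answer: 14173056/143 ≈ 99112.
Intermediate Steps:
D = -4
G = 1/36 (G = -1/(-36) = -1*(-1/36) = 1/36 ≈ 0.027778)
r(c, f) = -143/(72*c) (r(c, f) = (-4 + 1/36)/(c + c) = -143*1/(2*c)/36 = -143/(72*c))
32808/r(z(16, -6), B) = 32808/((-143/72/(-6))) = 32808/((-143/72*(-1/6))) = 32808/(143/432) = 32808*(432/143) = 14173056/143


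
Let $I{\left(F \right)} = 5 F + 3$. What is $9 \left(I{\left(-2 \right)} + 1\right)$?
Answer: $-54$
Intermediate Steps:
$I{\left(F \right)} = 3 + 5 F$
$9 \left(I{\left(-2 \right)} + 1\right) = 9 \left(\left(3 + 5 \left(-2\right)\right) + 1\right) = 9 \left(\left(3 - 10\right) + 1\right) = 9 \left(-7 + 1\right) = 9 \left(-6\right) = -54$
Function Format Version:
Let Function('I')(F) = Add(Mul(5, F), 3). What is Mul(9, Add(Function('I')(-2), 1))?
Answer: -54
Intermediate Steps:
Function('I')(F) = Add(3, Mul(5, F))
Mul(9, Add(Function('I')(-2), 1)) = Mul(9, Add(Add(3, Mul(5, -2)), 1)) = Mul(9, Add(Add(3, -10), 1)) = Mul(9, Add(-7, 1)) = Mul(9, -6) = -54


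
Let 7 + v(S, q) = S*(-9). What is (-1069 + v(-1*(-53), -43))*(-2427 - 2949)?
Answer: 8348928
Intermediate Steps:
v(S, q) = -7 - 9*S (v(S, q) = -7 + S*(-9) = -7 - 9*S)
(-1069 + v(-1*(-53), -43))*(-2427 - 2949) = (-1069 + (-7 - (-9)*(-53)))*(-2427 - 2949) = (-1069 + (-7 - 9*53))*(-5376) = (-1069 + (-7 - 477))*(-5376) = (-1069 - 484)*(-5376) = -1553*(-5376) = 8348928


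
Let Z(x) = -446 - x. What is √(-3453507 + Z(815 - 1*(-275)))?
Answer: I*√3455043 ≈ 1858.8*I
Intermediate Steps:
√(-3453507 + Z(815 - 1*(-275))) = √(-3453507 + (-446 - (815 - 1*(-275)))) = √(-3453507 + (-446 - (815 + 275))) = √(-3453507 + (-446 - 1*1090)) = √(-3453507 + (-446 - 1090)) = √(-3453507 - 1536) = √(-3455043) = I*√3455043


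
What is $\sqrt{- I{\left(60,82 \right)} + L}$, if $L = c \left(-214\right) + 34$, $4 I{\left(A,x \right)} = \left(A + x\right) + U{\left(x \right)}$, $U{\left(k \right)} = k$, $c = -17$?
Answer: $4 \sqrt{226} \approx 60.133$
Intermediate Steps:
$I{\left(A,x \right)} = \frac{x}{2} + \frac{A}{4}$ ($I{\left(A,x \right)} = \frac{\left(A + x\right) + x}{4} = \frac{A + 2 x}{4} = \frac{x}{2} + \frac{A}{4}$)
$L = 3672$ ($L = \left(-17\right) \left(-214\right) + 34 = 3638 + 34 = 3672$)
$\sqrt{- I{\left(60,82 \right)} + L} = \sqrt{- (\frac{1}{2} \cdot 82 + \frac{1}{4} \cdot 60) + 3672} = \sqrt{- (41 + 15) + 3672} = \sqrt{\left(-1\right) 56 + 3672} = \sqrt{-56 + 3672} = \sqrt{3616} = 4 \sqrt{226}$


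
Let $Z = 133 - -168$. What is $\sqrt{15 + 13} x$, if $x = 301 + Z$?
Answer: $1204 \sqrt{7} \approx 3185.5$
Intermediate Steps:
$Z = 301$ ($Z = 133 + 168 = 301$)
$x = 602$ ($x = 301 + 301 = 602$)
$\sqrt{15 + 13} x = \sqrt{15 + 13} \cdot 602 = \sqrt{28} \cdot 602 = 2 \sqrt{7} \cdot 602 = 1204 \sqrt{7}$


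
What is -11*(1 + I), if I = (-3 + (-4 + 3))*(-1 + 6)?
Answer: 209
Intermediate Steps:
I = -20 (I = (-3 - 1)*5 = -4*5 = -20)
-11*(1 + I) = -11*(1 - 20) = -11*(-19) = 209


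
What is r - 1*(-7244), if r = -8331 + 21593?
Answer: 20506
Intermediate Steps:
r = 13262
r - 1*(-7244) = 13262 - 1*(-7244) = 13262 + 7244 = 20506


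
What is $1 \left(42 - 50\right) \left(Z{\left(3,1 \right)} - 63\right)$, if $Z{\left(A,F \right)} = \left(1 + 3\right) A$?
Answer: $408$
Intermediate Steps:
$Z{\left(A,F \right)} = 4 A$
$1 \left(42 - 50\right) \left(Z{\left(3,1 \right)} - 63\right) = 1 \left(42 - 50\right) \left(4 \cdot 3 - 63\right) = 1 \left(- 8 \left(12 - 63\right)\right) = 1 \left(\left(-8\right) \left(-51\right)\right) = 1 \cdot 408 = 408$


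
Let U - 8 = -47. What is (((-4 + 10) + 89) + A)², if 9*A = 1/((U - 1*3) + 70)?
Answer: 573171481/63504 ≈ 9025.8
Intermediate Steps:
U = -39 (U = 8 - 47 = -39)
A = 1/252 (A = 1/(9*((-39 - 1*3) + 70)) = 1/(9*((-39 - 3) + 70)) = 1/(9*(-42 + 70)) = (⅑)/28 = (⅑)*(1/28) = 1/252 ≈ 0.0039683)
(((-4 + 10) + 89) + A)² = (((-4 + 10) + 89) + 1/252)² = ((6 + 89) + 1/252)² = (95 + 1/252)² = (23941/252)² = 573171481/63504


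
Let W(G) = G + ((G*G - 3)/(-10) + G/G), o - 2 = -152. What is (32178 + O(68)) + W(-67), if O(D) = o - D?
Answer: 157227/5 ≈ 31445.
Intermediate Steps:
o = -150 (o = 2 - 152 = -150)
O(D) = -150 - D
W(G) = 13/10 + G - G²/10 (W(G) = G + ((G² - 3)*(-⅒) + 1) = G + ((-3 + G²)*(-⅒) + 1) = G + ((3/10 - G²/10) + 1) = G + (13/10 - G²/10) = 13/10 + G - G²/10)
(32178 + O(68)) + W(-67) = (32178 + (-150 - 1*68)) + (13/10 - 67 - ⅒*(-67)²) = (32178 + (-150 - 68)) + (13/10 - 67 - ⅒*4489) = (32178 - 218) + (13/10 - 67 - 4489/10) = 31960 - 2573/5 = 157227/5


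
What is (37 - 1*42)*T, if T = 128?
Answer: -640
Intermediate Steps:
(37 - 1*42)*T = (37 - 1*42)*128 = (37 - 42)*128 = -5*128 = -640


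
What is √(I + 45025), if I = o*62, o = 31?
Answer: √46947 ≈ 216.67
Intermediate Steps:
I = 1922 (I = 31*62 = 1922)
√(I + 45025) = √(1922 + 45025) = √46947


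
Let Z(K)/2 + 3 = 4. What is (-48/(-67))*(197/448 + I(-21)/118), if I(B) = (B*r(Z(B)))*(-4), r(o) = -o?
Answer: -78027/110684 ≈ -0.70495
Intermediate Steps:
Z(K) = 2 (Z(K) = -6 + 2*4 = -6 + 8 = 2)
I(B) = 8*B (I(B) = (B*(-1*2))*(-4) = (B*(-2))*(-4) = -2*B*(-4) = 8*B)
(-48/(-67))*(197/448 + I(-21)/118) = (-48/(-67))*(197/448 + (8*(-21))/118) = (-48*(-1/67))*(197*(1/448) - 168*1/118) = 48*(197/448 - 84/59)/67 = (48/67)*(-26009/26432) = -78027/110684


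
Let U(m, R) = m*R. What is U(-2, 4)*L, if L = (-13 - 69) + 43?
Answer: 312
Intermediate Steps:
U(m, R) = R*m
L = -39 (L = -82 + 43 = -39)
U(-2, 4)*L = (4*(-2))*(-39) = -8*(-39) = 312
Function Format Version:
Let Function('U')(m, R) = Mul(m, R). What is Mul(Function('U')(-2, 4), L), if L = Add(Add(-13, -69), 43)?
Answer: 312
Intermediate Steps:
Function('U')(m, R) = Mul(R, m)
L = -39 (L = Add(-82, 43) = -39)
Mul(Function('U')(-2, 4), L) = Mul(Mul(4, -2), -39) = Mul(-8, -39) = 312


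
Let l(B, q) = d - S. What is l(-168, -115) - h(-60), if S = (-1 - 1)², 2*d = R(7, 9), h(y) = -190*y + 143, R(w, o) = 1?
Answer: -23093/2 ≈ -11547.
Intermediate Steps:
h(y) = 143 - 190*y
d = ½ (d = (½)*1 = ½ ≈ 0.50000)
S = 4 (S = (-2)² = 4)
l(B, q) = -7/2 (l(B, q) = ½ - 1*4 = ½ - 4 = -7/2)
l(-168, -115) - h(-60) = -7/2 - (143 - 190*(-60)) = -7/2 - (143 + 11400) = -7/2 - 1*11543 = -7/2 - 11543 = -23093/2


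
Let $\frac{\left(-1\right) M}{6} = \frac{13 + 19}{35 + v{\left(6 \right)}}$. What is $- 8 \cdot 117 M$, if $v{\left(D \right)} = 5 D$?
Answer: $\frac{13824}{5} \approx 2764.8$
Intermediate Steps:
$M = - \frac{192}{65}$ ($M = - 6 \frac{13 + 19}{35 + 5 \cdot 6} = - 6 \frac{32}{35 + 30} = - 6 \cdot \frac{32}{65} = - 6 \cdot 32 \cdot \frac{1}{65} = \left(-6\right) \frac{32}{65} = - \frac{192}{65} \approx -2.9538$)
$- 8 \cdot 117 M = - 8 \cdot 117 \left(- \frac{192}{65}\right) = \left(-8\right) \left(- \frac{1728}{5}\right) = \frac{13824}{5}$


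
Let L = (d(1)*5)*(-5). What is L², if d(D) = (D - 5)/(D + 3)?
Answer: 625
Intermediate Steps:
d(D) = (-5 + D)/(3 + D)
L = 25 (L = (((-5 + 1)/(3 + 1))*5)*(-5) = ((-4/4)*5)*(-5) = (((¼)*(-4))*5)*(-5) = -1*5*(-5) = -5*(-5) = 25)
L² = 25² = 625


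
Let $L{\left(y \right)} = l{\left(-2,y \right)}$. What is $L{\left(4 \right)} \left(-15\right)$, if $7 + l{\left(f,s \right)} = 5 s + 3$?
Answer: $-240$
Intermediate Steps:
$l{\left(f,s \right)} = -4 + 5 s$ ($l{\left(f,s \right)} = -7 + \left(5 s + 3\right) = -7 + \left(3 + 5 s\right) = -4 + 5 s$)
$L{\left(y \right)} = -4 + 5 y$
$L{\left(4 \right)} \left(-15\right) = \left(-4 + 5 \cdot 4\right) \left(-15\right) = \left(-4 + 20\right) \left(-15\right) = 16 \left(-15\right) = -240$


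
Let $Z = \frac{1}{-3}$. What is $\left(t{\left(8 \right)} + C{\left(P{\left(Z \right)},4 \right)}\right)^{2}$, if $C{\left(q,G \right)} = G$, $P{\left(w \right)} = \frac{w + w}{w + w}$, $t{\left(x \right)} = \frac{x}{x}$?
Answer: $25$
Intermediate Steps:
$Z = - \frac{1}{3} \approx -0.33333$
$t{\left(x \right)} = 1$
$P{\left(w \right)} = 1$ ($P{\left(w \right)} = \frac{2 w}{2 w} = 2 w \frac{1}{2 w} = 1$)
$\left(t{\left(8 \right)} + C{\left(P{\left(Z \right)},4 \right)}\right)^{2} = \left(1 + 4\right)^{2} = 5^{2} = 25$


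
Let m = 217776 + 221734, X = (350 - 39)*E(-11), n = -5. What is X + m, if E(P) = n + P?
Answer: 434534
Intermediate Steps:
E(P) = -5 + P
X = -4976 (X = (350 - 39)*(-5 - 11) = 311*(-16) = -4976)
m = 439510
X + m = -4976 + 439510 = 434534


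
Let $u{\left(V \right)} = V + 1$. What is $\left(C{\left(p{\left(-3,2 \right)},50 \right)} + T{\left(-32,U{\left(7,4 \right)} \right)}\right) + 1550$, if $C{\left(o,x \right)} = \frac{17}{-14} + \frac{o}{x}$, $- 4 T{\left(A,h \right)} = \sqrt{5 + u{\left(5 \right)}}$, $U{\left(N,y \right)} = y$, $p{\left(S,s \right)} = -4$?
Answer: $\frac{542047}{350} - \frac{\sqrt{11}}{4} \approx 1547.9$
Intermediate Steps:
$u{\left(V \right)} = 1 + V$
$T{\left(A,h \right)} = - \frac{\sqrt{11}}{4}$ ($T{\left(A,h \right)} = - \frac{\sqrt{5 + \left(1 + 5\right)}}{4} = - \frac{\sqrt{5 + 6}}{4} = - \frac{\sqrt{11}}{4}$)
$C{\left(o,x \right)} = - \frac{17}{14} + \frac{o}{x}$ ($C{\left(o,x \right)} = 17 \left(- \frac{1}{14}\right) + \frac{o}{x} = - \frac{17}{14} + \frac{o}{x}$)
$\left(C{\left(p{\left(-3,2 \right)},50 \right)} + T{\left(-32,U{\left(7,4 \right)} \right)}\right) + 1550 = \left(\left(- \frac{17}{14} - \frac{4}{50}\right) - \frac{\sqrt{11}}{4}\right) + 1550 = \left(\left(- \frac{17}{14} - \frac{2}{25}\right) - \frac{\sqrt{11}}{4}\right) + 1550 = \left(- \frac{453}{350} - \frac{\sqrt{11}}{4}\right) + 1550 = \frac{542047}{350} - \frac{\sqrt{11}}{4}$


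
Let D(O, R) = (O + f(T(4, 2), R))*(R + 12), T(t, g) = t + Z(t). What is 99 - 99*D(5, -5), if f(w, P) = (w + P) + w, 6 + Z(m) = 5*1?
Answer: -4059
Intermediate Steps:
Z(m) = -1 (Z(m) = -6 + 5*1 = -6 + 5 = -1)
T(t, g) = -1 + t (T(t, g) = t - 1 = -1 + t)
f(w, P) = P + 2*w (f(w, P) = (P + w) + w = P + 2*w)
D(O, R) = (12 + R)*(6 + O + R) (D(O, R) = (O + (R + 2*(-1 + 4)))*(R + 12) = (O + (R + 2*3))*(12 + R) = (O + (R + 6))*(12 + R) = (O + (6 + R))*(12 + R) = (6 + O + R)*(12 + R) = (12 + R)*(6 + O + R))
99 - 99*D(5, -5) = 99 - 99*(72 + (-5)**2 + 12*5 + 18*(-5) + 5*(-5)) = 99 - 99*(72 + 25 + 60 - 90 - 25) = 99 - 99*42 = 99 - 4158 = -4059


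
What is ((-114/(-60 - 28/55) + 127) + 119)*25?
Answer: 10311975/1664 ≈ 6197.1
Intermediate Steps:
((-114/(-60 - 28/55) + 127) + 119)*25 = ((-114/(-3328/55) + 127) + 119)*25 = ((-114*(-55/3328) + 127) + 119)*25 = ((3135/1664 + 127) + 119)*25 = (214463/1664 + 119)*25 = (412479/1664)*25 = 10311975/1664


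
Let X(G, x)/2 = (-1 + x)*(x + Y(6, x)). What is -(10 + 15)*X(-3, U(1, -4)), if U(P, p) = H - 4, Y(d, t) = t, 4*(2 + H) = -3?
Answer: -20925/4 ≈ -5231.3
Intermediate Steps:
H = -11/4 (H = -2 + (¼)*(-3) = -2 - ¾ = -11/4 ≈ -2.7500)
U(P, p) = -27/4 (U(P, p) = -11/4 - 4 = -27/4)
X(G, x) = 4*x*(-1 + x) (X(G, x) = 2*((-1 + x)*(x + x)) = 2*((-1 + x)*(2*x)) = 2*(2*x*(-1 + x)) = 4*x*(-1 + x))
-(10 + 15)*X(-3, U(1, -4)) = -(10 + 15)*4*(-27/4)*(-1 - 27/4) = -25*4*(-27/4)*(-31/4) = -25*837/4 = -1*20925/4 = -20925/4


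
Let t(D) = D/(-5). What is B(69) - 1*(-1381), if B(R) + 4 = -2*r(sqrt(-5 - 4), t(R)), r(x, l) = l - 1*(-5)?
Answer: 6973/5 ≈ 1394.6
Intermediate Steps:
t(D) = -D/5 (t(D) = D*(-1/5) = -D/5)
r(x, l) = 5 + l (r(x, l) = l + 5 = 5 + l)
B(R) = -14 + 2*R/5 (B(R) = -4 - 2*(5 - R/5) = -4 + (-10 + 2*R/5) = -14 + 2*R/5)
B(69) - 1*(-1381) = (-14 + (2/5)*69) - 1*(-1381) = (-14 + 138/5) + 1381 = 68/5 + 1381 = 6973/5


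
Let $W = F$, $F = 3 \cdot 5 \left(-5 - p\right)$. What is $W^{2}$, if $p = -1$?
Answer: $3600$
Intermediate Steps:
$F = -60$ ($F = 3 \cdot 5 \left(-5 - -1\right) = 15 \left(-5 + 1\right) = 15 \left(-4\right) = -60$)
$W = -60$
$W^{2} = \left(-60\right)^{2} = 3600$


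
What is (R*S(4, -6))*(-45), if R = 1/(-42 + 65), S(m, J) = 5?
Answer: -225/23 ≈ -9.7826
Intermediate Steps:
R = 1/23 ≈ 0.043478
(R*S(4, -6))*(-45) = ((1/23)*5)*(-45) = (5/23)*(-45) = -225/23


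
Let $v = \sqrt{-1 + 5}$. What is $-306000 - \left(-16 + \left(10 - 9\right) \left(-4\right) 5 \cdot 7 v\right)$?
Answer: $-305704$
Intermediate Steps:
$v = 2$ ($v = \sqrt{4} = 2$)
$-306000 - \left(-16 + \left(10 - 9\right) \left(-4\right) 5 \cdot 7 v\right) = -306000 - \left(-16 + \left(10 - 9\right) \left(-4\right) 5 \cdot 7 \cdot 2\right) = -306000 - \left(-16 + 1 \left(-4\right) 35 \cdot 2\right) = -306000 - \left(-16 - 280\right) = -306000 - -296 = -306000 + 296 = -305704$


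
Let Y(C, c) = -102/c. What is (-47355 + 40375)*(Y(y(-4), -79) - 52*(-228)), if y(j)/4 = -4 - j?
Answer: -6538347480/79 ≈ -8.2764e+7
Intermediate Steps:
y(j) = -16 - 4*j (y(j) = 4*(-4 - j) = -16 - 4*j)
(-47355 + 40375)*(Y(y(-4), -79) - 52*(-228)) = (-47355 + 40375)*(-102/(-79) - 52*(-228)) = -6980*(-102*(-1/79) + 11856) = -6980*(102/79 + 11856) = -6980*936726/79 = -6538347480/79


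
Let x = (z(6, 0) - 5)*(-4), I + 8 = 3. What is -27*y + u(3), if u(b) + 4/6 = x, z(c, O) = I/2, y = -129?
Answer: 10537/3 ≈ 3512.3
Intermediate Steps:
I = -5 (I = -8 + 3 = -5)
z(c, O) = -5/2
x = 30 (x = (-5/2 - 5)*(-4) = -15/2*(-4) = 30)
u(b) = 88/3 (u(b) = -⅔ + 30 = 88/3)
-27*y + u(3) = -27*(-129) + 88/3 = 3483 + 88/3 = 10537/3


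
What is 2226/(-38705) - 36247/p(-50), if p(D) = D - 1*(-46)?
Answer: 1402931231/154820 ≈ 9061.7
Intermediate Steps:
p(D) = 46 + D (p(D) = D + 46 = 46 + D)
2226/(-38705) - 36247/p(-50) = 2226/(-38705) - 36247/(46 - 50) = 2226*(-1/38705) - 36247/(-4) = -2226/38705 - 36247*(-1/4) = -2226/38705 + 36247/4 = 1402931231/154820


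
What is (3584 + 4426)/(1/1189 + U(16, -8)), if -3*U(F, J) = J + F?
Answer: -28571670/9509 ≈ -3004.7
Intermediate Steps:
U(F, J) = -F/3 - J/3 (U(F, J) = -(J + F)/3 = -(F + J)/3 = -F/3 - J/3)
(3584 + 4426)/(1/1189 + U(16, -8)) = (3584 + 4426)/(1/1189 + (-1/3*16 - 1/3*(-8))) = 8010/(1/1189 + (-16/3 + 8/3)) = 8010/(1/1189 - 8/3) = 8010/(-9509/3567) = 8010*(-3567/9509) = -28571670/9509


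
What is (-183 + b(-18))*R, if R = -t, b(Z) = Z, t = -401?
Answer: -80601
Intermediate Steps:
R = 401 (R = -1*(-401) = 401)
(-183 + b(-18))*R = (-183 - 18)*401 = -201*401 = -80601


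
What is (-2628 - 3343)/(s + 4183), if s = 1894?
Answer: -5971/6077 ≈ -0.98256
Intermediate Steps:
(-2628 - 3343)/(s + 4183) = (-2628 - 3343)/(1894 + 4183) = -5971/6077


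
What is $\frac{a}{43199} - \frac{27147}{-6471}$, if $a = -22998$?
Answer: $\frac{341301065}{93180243} \approx 3.6628$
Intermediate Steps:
$\frac{a}{43199} - \frac{27147}{-6471} = - \frac{22998}{43199} - \frac{27147}{-6471} = \left(-22998\right) \frac{1}{43199} - - \frac{9049}{2157} = - \frac{22998}{43199} + \frac{9049}{2157} = \frac{341301065}{93180243}$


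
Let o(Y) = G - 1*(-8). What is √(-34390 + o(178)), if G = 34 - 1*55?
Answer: I*√34403 ≈ 185.48*I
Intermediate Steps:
G = -21 (G = 34 - 55 = -21)
o(Y) = -13 (o(Y) = -21 - 1*(-8) = -21 + 8 = -13)
√(-34390 + o(178)) = √(-34390 - 13) = √(-34403) = I*√34403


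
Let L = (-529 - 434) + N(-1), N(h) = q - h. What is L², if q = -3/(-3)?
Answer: 923521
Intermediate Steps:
q = 1 (q = -3*(-⅓) = 1)
N(h) = 1 - h
L = -961 (L = (-529 - 434) + (1 - 1*(-1)) = -963 + (1 + 1) = -963 + 2 = -961)
L² = (-961)² = 923521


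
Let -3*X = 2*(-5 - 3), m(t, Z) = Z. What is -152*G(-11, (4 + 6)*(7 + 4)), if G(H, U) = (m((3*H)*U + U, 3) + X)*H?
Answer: 41800/3 ≈ 13933.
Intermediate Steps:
X = 16/3 (X = -2*(-5 - 3)/3 = -2*(-8)/3 = -⅓*(-16) = 16/3 ≈ 5.3333)
G(H, U) = 25*H/3 (G(H, U) = (3 + 16/3)*H = 25*H/3)
-152*G(-11, (4 + 6)*(7 + 4)) = -3800*(-11)/3 = -152*(-275/3) = 41800/3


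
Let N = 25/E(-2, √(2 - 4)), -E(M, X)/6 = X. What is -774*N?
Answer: -3225*I*√2/2 ≈ -2280.4*I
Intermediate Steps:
E(M, X) = -6*X
N = 25*I*√2/12 (N = 25/((-6*√(2 - 4))) = 25/((-6*I*√2)) = 25*(I*√2/12) = 25*I*√2/12 ≈ 2.9463*I)
-774*N = -3225*I*√2/2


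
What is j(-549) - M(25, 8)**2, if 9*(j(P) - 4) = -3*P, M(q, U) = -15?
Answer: -38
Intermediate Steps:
j(P) = 4 - P/3 (j(P) = 4 + (-3*P)/9 = 4 - P/3)
j(-549) - M(25, 8)**2 = (4 - 1/3*(-549)) - 1*(-15)**2 = (4 + 183) - 1*225 = 187 - 225 = -38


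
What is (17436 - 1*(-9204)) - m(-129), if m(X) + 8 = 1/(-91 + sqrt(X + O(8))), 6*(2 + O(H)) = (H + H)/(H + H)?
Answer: 1344951754/50471 + I*sqrt(4710)/50471 ≈ 26648.0 + 0.0013598*I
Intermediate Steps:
O(H) = -11/6 (O(H) = -2 + ((H + H)/(H + H))/6 = -2 + ((2*H)/((2*H)))/6 = -2 + ((2*H)*(1/(2*H)))/6 = -2 + (1/6)*1 = -2 + 1/6 = -11/6)
m(X) = -8 + 1/(-91 + sqrt(-11/6 + X)) (m(X) = -8 + 1/(-91 + sqrt(X - 11/6)) = -8 + 1/(-91 + sqrt(-11/6 + X)))
(17436 - 1*(-9204)) - m(-129) = (17436 - 1*(-9204)) - (4374 - 8*sqrt(-66 + 36*(-129)))/(-546 + sqrt(6)*sqrt(-11 + 6*(-129))) = (17436 + 9204) - (4374 - 8*sqrt(-66 - 4644))/(-546 + sqrt(6)*sqrt(-11 - 774)) = 26640 - (4374 - 8*I*sqrt(4710))/(-546 + sqrt(6)*sqrt(-785)) = 26640 - (4374 - 8*I*sqrt(4710))/(-546 + sqrt(6)*(I*sqrt(785))) = 26640 - (4374 - 8*I*sqrt(4710))/(-546 + I*sqrt(4710))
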